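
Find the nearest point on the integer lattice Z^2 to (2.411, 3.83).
(2, 4)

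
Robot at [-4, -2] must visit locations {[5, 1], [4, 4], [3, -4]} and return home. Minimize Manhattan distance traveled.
34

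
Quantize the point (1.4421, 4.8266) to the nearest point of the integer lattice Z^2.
(1, 5)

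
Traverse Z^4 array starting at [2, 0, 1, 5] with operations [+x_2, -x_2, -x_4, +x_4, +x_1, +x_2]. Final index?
(3, 1, 1, 5)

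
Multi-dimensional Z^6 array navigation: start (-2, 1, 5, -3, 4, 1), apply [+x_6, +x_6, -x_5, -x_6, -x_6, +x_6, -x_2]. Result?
(-2, 0, 5, -3, 3, 2)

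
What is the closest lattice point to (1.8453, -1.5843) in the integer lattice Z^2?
(2, -2)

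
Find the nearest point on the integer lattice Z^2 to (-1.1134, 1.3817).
(-1, 1)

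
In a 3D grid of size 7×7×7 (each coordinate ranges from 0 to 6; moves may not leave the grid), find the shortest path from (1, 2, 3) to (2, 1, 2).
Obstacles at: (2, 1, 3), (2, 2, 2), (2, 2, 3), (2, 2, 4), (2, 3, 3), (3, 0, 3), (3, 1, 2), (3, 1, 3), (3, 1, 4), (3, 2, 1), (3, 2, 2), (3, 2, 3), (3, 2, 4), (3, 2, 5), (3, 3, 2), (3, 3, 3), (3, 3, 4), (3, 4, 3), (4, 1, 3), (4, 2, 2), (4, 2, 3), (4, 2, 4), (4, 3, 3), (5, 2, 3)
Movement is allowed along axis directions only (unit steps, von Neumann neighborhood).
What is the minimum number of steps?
3
(one shortest path: (1, 2, 3) → (1, 1, 3) → (1, 1, 2) → (2, 1, 2))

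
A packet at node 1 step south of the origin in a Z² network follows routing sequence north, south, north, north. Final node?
(0, 1)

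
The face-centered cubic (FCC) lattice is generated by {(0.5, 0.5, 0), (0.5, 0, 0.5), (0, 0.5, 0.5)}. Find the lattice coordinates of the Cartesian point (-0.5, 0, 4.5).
-5b₁ + 4b₂ + 5b₃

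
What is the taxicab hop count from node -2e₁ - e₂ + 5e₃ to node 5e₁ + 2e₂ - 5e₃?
20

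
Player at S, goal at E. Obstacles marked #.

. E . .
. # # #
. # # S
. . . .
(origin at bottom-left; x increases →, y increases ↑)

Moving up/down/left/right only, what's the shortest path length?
8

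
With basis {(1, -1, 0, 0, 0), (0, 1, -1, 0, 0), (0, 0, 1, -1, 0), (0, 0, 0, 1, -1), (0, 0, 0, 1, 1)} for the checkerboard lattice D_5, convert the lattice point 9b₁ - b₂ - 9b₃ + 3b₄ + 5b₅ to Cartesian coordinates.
(9, -10, -8, 17, 2)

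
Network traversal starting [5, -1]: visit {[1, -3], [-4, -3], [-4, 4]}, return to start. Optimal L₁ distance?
32
(one optimal route: (5, -1) → (1, -3) → (-4, -3) → (-4, 4) → (5, -1))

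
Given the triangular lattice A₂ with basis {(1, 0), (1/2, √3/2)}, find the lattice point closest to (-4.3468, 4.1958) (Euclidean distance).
(-4.5, 4.33)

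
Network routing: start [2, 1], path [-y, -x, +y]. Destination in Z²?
(1, 1)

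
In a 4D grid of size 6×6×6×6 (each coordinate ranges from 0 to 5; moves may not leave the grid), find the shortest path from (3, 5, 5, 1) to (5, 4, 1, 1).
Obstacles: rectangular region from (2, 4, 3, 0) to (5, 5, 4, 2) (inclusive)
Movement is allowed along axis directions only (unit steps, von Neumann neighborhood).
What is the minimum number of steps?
9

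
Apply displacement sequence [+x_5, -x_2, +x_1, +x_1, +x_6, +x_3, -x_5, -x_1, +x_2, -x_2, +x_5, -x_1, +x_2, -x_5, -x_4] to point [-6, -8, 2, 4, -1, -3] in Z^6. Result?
(-6, -8, 3, 3, -1, -2)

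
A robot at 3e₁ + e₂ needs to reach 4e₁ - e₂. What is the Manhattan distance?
3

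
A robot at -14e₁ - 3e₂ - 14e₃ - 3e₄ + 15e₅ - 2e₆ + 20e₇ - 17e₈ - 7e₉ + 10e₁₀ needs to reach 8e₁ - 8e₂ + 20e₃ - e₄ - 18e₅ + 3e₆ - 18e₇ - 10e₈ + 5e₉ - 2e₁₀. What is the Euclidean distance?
67.5574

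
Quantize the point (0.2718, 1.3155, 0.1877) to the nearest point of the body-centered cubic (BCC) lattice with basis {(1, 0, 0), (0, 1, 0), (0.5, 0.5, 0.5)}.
(0.5, 1.5, 0.5)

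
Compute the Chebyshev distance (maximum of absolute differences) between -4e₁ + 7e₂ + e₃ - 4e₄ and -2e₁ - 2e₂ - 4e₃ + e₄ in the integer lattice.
9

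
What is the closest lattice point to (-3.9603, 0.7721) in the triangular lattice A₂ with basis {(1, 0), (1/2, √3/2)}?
(-3.5, 0.866)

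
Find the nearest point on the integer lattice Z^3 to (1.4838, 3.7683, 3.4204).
(1, 4, 3)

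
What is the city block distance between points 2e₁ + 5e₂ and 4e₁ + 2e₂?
5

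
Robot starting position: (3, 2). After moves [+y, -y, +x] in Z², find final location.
(4, 2)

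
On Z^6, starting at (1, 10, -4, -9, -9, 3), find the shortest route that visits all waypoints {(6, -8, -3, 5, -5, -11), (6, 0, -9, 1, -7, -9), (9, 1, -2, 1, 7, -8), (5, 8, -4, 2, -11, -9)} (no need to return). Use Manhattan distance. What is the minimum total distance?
104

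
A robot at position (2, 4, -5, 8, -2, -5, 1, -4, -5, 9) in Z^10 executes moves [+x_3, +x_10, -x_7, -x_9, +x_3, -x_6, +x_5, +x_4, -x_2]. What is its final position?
(2, 3, -3, 9, -1, -6, 0, -4, -6, 10)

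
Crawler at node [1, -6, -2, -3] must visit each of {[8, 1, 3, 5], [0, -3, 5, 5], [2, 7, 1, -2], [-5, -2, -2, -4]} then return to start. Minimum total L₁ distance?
86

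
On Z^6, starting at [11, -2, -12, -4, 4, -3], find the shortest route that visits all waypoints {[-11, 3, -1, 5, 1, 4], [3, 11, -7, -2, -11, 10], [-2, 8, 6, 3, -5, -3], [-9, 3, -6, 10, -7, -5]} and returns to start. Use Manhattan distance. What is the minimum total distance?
222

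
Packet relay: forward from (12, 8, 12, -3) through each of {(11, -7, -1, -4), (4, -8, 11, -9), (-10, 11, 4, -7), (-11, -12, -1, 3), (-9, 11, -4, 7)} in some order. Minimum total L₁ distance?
145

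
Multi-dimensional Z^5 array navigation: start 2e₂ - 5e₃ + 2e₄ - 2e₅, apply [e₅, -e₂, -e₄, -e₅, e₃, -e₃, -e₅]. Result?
(0, 1, -5, 1, -3)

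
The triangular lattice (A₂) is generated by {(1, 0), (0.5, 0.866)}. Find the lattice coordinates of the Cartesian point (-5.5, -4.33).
-3b₁ - 5b₂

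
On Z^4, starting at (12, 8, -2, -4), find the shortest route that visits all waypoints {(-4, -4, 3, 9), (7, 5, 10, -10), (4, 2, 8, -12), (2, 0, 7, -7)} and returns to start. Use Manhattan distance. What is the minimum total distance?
122
(one optimal route: (12, 8, -2, -4) → (-4, -4, 3, 9) → (2, 0, 7, -7) → (4, 2, 8, -12) → (7, 5, 10, -10) → (12, 8, -2, -4))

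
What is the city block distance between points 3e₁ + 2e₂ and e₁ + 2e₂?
2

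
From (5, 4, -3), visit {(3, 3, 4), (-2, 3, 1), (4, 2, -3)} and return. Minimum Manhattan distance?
32
(one optimal route: (5, 4, -3) → (3, 3, 4) → (-2, 3, 1) → (4, 2, -3) → (5, 4, -3))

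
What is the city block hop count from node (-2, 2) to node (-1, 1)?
2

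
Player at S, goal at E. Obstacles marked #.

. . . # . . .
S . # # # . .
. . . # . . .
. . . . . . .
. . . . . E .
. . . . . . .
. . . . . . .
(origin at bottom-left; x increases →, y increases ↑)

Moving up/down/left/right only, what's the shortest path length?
8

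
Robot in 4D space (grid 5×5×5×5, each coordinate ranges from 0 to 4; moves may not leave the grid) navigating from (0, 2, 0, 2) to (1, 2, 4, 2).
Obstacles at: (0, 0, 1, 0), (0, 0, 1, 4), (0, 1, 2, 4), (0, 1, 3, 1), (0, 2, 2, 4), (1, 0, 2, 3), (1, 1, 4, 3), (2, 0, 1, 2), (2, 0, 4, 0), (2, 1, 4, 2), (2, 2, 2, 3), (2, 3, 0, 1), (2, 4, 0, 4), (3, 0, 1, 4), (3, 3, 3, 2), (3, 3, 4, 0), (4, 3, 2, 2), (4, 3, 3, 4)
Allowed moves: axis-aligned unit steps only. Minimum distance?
5
(one shortest path: (0, 2, 0, 2) → (1, 2, 0, 2) → (1, 2, 1, 2) → (1, 2, 2, 2) → (1, 2, 3, 2) → (1, 2, 4, 2))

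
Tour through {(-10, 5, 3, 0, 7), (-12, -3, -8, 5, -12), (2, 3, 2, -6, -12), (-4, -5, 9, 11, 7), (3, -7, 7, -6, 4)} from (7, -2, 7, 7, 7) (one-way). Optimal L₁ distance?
164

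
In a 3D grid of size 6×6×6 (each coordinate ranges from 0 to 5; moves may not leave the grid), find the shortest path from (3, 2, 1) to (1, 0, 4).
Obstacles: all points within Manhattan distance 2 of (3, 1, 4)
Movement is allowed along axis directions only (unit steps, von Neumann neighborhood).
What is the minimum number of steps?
7
(one shortest path: (3, 2, 1) → (2, 2, 1) → (1, 2, 1) → (1, 1, 1) → (1, 0, 1) → (1, 0, 2) → (1, 0, 3) → (1, 0, 4))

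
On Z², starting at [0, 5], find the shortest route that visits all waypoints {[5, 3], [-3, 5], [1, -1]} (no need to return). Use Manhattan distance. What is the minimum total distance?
21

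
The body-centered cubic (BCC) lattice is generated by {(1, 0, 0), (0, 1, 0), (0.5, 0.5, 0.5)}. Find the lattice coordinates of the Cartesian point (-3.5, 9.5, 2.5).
-6b₁ + 7b₂ + 5b₃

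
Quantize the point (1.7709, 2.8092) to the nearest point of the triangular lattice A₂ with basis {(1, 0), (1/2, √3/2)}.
(1.5, 2.598)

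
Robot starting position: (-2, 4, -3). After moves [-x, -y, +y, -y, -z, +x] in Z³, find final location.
(-2, 3, -4)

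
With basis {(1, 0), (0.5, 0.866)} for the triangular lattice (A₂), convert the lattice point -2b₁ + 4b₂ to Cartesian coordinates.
(0, 3.464)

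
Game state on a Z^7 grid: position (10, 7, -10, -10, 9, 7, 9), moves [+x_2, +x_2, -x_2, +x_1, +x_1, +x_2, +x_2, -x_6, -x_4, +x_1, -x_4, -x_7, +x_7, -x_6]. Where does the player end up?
(13, 10, -10, -12, 9, 5, 9)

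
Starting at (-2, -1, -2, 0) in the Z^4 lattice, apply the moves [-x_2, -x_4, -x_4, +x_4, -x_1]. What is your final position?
(-3, -2, -2, -1)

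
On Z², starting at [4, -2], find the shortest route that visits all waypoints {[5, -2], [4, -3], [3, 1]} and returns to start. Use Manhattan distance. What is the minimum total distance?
12
(one optimal route: (4, -2) → (5, -2) → (4, -3) → (3, 1) → (4, -2))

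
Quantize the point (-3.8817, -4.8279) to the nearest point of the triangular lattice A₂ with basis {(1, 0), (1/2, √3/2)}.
(-4, -5.196)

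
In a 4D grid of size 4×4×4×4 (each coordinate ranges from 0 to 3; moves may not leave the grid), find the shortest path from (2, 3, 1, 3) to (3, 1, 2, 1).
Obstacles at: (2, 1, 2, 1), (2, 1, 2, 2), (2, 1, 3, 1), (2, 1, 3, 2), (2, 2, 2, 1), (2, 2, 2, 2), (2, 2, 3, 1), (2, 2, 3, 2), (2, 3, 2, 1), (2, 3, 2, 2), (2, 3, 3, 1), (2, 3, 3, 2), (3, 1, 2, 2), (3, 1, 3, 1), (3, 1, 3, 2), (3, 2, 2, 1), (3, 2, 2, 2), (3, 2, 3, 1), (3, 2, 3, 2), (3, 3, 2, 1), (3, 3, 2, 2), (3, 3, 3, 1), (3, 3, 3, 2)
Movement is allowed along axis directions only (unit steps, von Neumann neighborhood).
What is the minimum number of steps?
6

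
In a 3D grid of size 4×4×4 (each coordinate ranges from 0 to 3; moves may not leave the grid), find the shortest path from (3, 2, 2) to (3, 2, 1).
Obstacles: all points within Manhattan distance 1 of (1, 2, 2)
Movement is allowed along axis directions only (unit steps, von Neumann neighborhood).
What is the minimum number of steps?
1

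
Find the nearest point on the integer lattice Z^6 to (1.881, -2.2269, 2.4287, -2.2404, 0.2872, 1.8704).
(2, -2, 2, -2, 0, 2)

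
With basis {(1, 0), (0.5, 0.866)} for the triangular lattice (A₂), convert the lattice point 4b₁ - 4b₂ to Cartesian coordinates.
(2, -3.464)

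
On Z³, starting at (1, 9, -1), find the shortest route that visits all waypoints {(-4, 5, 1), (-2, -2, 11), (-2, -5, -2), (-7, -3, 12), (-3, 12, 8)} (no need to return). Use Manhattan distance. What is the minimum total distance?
69
(one optimal route: (1, 9, -1) → (-3, 12, 8) → (-4, 5, 1) → (-2, -5, -2) → (-2, -2, 11) → (-7, -3, 12))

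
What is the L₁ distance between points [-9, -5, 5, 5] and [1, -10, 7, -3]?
25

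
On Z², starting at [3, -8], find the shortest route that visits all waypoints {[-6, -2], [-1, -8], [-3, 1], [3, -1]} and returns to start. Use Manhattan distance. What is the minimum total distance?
36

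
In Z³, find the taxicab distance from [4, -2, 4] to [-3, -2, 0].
11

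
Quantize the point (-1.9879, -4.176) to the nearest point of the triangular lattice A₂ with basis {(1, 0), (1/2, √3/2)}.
(-1.5, -4.33)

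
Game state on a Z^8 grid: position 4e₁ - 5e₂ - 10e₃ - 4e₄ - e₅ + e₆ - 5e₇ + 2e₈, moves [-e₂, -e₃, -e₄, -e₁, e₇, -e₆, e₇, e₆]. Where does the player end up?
(3, -6, -11, -5, -1, 1, -3, 2)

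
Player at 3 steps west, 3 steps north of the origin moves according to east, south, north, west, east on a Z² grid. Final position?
(-2, 3)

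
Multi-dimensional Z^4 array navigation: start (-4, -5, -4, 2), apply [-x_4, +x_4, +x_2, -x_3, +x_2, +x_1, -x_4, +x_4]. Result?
(-3, -3, -5, 2)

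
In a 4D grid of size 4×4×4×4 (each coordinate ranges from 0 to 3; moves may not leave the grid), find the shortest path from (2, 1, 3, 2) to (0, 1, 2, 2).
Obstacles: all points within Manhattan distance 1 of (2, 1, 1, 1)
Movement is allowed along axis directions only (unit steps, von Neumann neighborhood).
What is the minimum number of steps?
3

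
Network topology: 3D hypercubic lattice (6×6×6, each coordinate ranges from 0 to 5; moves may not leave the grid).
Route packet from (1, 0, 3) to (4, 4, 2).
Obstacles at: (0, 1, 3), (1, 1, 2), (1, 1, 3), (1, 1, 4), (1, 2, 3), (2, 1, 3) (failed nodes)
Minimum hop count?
8
(one shortest path: (1, 0, 3) → (2, 0, 3) → (3, 0, 3) → (4, 0, 3) → (4, 1, 3) → (4, 2, 3) → (4, 3, 3) → (4, 4, 3) → (4, 4, 2))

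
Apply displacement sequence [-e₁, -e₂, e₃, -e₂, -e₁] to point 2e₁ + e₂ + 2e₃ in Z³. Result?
(0, -1, 3)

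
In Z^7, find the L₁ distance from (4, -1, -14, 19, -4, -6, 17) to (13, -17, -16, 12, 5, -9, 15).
48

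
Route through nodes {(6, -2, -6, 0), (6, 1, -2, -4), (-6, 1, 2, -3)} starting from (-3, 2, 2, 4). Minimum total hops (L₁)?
39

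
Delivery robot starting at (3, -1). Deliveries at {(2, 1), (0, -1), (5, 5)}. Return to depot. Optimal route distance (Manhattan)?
22
(one optimal route: (3, -1) → (0, -1) → (2, 1) → (5, 5) → (3, -1))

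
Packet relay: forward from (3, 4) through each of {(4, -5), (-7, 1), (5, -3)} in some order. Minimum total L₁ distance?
29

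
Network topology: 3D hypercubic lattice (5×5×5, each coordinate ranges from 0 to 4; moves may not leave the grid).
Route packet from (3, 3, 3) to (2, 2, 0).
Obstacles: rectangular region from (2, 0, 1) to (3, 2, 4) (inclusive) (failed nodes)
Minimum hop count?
5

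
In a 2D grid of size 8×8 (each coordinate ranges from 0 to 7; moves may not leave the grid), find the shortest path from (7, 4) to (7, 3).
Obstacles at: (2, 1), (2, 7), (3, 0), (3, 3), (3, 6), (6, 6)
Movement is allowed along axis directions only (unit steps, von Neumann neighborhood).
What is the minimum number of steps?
1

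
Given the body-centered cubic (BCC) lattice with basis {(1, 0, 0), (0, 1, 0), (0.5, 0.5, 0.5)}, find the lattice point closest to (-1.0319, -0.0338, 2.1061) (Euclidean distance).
(-1, 0, 2)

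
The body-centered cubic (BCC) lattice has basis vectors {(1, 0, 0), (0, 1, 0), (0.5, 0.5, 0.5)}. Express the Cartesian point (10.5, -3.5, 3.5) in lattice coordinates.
7b₁ - 7b₂ + 7b₃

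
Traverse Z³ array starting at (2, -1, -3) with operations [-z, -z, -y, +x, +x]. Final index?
(4, -2, -5)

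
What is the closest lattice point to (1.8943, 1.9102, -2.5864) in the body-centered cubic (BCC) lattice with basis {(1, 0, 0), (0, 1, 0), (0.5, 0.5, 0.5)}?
(2, 2, -3)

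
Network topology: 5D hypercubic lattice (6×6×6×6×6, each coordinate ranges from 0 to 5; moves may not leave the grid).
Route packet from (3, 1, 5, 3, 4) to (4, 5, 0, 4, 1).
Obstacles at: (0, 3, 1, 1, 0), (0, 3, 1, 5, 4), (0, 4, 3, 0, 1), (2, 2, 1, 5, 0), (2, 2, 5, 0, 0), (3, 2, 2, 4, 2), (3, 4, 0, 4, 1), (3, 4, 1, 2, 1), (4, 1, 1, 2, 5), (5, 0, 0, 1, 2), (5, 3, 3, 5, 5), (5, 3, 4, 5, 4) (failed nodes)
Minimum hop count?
14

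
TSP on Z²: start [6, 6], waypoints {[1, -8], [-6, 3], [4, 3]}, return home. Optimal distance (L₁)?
52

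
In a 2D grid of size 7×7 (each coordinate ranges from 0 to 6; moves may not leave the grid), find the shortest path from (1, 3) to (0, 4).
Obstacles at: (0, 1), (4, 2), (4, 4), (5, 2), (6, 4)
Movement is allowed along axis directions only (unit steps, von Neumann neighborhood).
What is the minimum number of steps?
2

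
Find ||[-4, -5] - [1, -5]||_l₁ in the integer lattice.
5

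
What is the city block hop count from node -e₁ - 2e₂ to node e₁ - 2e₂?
2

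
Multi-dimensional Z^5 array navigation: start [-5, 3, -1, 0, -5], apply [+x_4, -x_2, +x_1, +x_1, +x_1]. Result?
(-2, 2, -1, 1, -5)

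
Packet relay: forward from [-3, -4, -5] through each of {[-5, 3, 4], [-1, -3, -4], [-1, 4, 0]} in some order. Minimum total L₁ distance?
24
(one optimal route: (-3, -4, -5) → (-1, -3, -4) → (-1, 4, 0) → (-5, 3, 4))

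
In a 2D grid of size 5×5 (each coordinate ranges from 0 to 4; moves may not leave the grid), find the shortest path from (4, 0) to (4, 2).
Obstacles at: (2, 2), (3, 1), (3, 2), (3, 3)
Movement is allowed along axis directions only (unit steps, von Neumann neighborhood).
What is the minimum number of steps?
2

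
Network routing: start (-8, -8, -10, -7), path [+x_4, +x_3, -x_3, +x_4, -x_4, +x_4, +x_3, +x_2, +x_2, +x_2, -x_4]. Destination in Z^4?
(-8, -5, -9, -6)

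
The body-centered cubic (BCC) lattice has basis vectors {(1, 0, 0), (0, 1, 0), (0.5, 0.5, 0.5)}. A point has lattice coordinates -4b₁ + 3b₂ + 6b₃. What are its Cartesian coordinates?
(-1, 6, 3)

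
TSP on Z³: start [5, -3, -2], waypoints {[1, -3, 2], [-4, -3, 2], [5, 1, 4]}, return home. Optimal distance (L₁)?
38
(one optimal route: (5, -3, -2) → (1, -3, 2) → (-4, -3, 2) → (5, 1, 4) → (5, -3, -2))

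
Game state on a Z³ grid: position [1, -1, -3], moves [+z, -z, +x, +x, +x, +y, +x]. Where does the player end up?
(5, 0, -3)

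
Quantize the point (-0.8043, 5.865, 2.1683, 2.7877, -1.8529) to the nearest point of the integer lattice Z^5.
(-1, 6, 2, 3, -2)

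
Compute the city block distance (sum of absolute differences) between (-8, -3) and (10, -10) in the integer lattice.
25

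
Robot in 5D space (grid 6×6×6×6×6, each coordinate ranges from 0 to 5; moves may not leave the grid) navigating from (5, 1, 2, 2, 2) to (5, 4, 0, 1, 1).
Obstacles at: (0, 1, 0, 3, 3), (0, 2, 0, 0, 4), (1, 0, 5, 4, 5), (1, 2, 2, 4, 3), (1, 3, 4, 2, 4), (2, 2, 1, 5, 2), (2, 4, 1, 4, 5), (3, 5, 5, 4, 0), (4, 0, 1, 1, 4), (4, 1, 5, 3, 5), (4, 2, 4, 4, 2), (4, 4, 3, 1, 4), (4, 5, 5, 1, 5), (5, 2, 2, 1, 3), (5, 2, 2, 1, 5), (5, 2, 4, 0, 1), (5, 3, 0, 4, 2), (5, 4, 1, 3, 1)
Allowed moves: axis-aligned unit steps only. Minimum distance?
7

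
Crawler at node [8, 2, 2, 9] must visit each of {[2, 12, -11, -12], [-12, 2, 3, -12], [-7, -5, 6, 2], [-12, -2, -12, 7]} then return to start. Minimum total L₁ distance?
188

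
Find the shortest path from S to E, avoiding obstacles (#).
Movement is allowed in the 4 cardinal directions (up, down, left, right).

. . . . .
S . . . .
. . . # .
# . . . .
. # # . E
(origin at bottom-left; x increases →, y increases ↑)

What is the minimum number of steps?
7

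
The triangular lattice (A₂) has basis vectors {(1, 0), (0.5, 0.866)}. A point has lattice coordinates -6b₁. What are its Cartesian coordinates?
(-6, 0)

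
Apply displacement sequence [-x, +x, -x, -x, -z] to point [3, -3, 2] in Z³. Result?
(1, -3, 1)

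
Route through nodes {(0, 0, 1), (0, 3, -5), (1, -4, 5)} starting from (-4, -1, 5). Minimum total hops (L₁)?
26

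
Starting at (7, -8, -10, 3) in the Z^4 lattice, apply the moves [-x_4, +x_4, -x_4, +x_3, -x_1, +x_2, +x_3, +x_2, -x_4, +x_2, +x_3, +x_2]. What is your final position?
(6, -4, -7, 1)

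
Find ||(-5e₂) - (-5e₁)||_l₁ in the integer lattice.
10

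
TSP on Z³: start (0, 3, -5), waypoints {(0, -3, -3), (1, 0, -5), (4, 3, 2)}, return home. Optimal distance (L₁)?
36
(one optimal route: (0, 3, -5) → (1, 0, -5) → (0, -3, -3) → (4, 3, 2) → (0, 3, -5))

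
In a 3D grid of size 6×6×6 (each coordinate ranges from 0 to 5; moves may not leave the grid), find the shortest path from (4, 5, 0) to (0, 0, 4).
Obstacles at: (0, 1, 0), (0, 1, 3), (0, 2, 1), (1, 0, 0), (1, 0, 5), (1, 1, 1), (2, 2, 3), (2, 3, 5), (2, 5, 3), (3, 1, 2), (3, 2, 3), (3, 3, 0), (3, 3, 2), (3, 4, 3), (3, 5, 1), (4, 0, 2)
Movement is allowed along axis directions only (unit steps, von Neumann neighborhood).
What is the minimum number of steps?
13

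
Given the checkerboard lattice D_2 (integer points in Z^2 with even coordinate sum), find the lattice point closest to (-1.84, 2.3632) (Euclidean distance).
(-2, 2)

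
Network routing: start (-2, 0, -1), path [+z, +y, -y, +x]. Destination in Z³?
(-1, 0, 0)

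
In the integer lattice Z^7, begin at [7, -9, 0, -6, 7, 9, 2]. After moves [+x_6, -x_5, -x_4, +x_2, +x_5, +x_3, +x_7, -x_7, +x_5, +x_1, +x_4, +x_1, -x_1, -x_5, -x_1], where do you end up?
(7, -8, 1, -6, 7, 10, 2)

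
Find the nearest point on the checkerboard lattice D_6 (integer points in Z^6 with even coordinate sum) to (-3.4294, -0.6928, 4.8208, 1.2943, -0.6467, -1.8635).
(-4, -1, 5, 1, -1, -2)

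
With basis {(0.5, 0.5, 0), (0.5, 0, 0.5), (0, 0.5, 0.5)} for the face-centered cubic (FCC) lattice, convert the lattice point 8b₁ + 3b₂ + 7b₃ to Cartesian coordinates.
(5.5, 7.5, 5)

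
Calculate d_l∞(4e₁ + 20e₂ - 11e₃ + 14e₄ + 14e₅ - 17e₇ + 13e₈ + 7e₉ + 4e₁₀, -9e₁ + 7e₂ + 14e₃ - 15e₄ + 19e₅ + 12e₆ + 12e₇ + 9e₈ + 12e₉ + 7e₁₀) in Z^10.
29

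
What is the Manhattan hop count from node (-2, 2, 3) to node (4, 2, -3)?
12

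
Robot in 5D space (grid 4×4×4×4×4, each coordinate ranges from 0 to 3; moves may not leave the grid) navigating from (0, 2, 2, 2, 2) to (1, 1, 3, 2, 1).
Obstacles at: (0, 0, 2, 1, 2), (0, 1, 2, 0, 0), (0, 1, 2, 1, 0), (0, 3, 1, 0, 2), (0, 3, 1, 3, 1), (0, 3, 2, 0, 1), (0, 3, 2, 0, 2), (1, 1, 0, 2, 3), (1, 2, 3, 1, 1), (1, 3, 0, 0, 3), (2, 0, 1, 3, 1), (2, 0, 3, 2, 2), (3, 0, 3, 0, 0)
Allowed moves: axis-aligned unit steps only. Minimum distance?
4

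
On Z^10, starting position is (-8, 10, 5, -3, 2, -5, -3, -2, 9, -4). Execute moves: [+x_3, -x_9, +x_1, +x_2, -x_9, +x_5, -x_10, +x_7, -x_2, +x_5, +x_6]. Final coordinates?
(-7, 10, 6, -3, 4, -4, -2, -2, 7, -5)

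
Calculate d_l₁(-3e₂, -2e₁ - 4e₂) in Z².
3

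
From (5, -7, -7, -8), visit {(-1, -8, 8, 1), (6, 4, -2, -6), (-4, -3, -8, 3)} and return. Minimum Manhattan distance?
106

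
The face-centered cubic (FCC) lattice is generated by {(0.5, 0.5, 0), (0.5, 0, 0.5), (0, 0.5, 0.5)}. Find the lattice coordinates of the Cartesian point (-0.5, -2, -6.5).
4b₁ - 5b₂ - 8b₃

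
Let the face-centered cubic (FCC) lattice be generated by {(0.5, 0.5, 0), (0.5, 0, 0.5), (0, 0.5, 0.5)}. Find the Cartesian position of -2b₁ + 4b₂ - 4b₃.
(1, -3, 0)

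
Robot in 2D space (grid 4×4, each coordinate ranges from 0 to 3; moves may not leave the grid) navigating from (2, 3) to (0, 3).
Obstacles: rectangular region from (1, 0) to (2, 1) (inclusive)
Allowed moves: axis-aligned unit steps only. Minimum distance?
2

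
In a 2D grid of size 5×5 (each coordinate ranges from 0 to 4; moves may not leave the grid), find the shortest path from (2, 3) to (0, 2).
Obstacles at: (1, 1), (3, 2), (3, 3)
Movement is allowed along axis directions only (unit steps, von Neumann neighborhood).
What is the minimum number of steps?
3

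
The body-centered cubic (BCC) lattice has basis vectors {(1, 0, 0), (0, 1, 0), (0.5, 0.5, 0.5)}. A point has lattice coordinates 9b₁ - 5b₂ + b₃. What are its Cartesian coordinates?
(9.5, -4.5, 0.5)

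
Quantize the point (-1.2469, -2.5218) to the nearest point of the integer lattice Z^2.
(-1, -3)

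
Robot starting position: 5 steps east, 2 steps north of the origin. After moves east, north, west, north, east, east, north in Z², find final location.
(7, 5)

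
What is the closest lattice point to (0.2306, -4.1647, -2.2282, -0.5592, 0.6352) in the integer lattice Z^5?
(0, -4, -2, -1, 1)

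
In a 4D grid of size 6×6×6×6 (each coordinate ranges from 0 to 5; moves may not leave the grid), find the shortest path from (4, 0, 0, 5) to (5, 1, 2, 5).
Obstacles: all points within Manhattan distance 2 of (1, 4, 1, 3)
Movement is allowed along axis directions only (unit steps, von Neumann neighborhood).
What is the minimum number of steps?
4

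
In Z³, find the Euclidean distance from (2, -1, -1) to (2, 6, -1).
7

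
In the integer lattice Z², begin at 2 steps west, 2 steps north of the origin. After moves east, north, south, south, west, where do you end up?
(-2, 1)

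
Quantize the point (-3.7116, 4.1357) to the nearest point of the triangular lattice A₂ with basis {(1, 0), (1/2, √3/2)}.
(-3.5, 4.33)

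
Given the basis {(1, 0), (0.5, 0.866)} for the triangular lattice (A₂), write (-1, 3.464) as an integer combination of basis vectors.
-3b₁ + 4b₂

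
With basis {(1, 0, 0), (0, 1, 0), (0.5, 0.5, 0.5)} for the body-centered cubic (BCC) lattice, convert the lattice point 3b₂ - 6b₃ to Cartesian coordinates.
(-3, 0, -3)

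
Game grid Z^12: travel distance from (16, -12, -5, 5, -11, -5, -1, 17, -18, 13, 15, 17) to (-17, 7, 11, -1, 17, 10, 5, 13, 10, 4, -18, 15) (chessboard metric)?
33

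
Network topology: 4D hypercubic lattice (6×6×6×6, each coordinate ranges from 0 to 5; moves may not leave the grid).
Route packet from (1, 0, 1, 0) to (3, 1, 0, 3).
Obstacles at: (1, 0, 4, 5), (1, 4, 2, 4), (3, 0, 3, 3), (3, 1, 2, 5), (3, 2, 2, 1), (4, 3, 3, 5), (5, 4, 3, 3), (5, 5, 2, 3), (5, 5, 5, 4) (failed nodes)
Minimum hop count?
7
(one shortest path: (1, 0, 1, 0) → (2, 0, 1, 0) → (3, 0, 1, 0) → (3, 1, 1, 0) → (3, 1, 0, 0) → (3, 1, 0, 1) → (3, 1, 0, 2) → (3, 1, 0, 3))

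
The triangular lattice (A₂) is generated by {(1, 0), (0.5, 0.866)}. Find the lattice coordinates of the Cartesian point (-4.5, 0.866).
-5b₁ + b₂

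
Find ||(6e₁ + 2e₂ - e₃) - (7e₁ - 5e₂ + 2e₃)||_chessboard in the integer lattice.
7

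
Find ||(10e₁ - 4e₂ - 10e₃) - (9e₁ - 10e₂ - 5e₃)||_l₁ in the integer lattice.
12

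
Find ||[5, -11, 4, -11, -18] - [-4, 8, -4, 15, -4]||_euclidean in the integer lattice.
37.1214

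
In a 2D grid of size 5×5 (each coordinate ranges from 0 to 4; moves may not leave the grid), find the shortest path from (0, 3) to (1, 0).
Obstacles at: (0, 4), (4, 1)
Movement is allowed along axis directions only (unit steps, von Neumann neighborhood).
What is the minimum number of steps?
4
(one shortest path: (0, 3) → (1, 3) → (1, 2) → (1, 1) → (1, 0))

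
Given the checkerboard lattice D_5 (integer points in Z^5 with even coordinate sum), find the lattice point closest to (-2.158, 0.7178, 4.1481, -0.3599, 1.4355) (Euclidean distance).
(-2, 1, 4, 0, 1)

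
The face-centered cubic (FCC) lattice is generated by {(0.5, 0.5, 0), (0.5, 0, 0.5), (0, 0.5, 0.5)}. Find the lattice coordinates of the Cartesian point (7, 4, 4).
7b₁ + 7b₂ + b₃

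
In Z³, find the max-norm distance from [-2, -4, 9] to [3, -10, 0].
9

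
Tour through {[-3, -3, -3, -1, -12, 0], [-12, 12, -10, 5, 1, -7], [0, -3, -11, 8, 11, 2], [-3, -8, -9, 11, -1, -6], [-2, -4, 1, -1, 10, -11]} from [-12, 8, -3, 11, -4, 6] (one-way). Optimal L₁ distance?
184
(one optimal route: (-12, 8, -3, 11, -4, 6) → (-12, 12, -10, 5, 1, -7) → (-3, -8, -9, 11, -1, -6) → (0, -3, -11, 8, 11, 2) → (-2, -4, 1, -1, 10, -11) → (-3, -3, -3, -1, -12, 0))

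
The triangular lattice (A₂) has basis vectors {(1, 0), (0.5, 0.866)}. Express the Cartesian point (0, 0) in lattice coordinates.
0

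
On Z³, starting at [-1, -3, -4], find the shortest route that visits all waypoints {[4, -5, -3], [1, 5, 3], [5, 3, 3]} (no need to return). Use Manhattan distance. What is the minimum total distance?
29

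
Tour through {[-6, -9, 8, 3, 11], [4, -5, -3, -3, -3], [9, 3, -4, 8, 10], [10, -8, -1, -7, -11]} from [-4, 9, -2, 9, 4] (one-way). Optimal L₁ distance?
141
(one optimal route: (-4, 9, -2, 9, 4) → (9, 3, -4, 8, 10) → (-6, -9, 8, 3, 11) → (4, -5, -3, -3, -3) → (10, -8, -1, -7, -11))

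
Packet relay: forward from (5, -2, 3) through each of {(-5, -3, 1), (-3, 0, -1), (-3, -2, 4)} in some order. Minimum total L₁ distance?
22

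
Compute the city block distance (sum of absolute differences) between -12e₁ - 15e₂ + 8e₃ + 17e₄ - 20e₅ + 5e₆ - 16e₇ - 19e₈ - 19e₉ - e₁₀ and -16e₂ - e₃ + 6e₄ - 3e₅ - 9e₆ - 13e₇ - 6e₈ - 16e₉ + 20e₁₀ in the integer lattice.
104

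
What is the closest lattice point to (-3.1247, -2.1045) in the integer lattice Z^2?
(-3, -2)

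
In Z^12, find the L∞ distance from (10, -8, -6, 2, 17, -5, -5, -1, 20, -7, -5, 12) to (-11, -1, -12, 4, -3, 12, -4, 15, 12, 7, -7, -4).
21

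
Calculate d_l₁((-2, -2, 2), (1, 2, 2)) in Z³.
7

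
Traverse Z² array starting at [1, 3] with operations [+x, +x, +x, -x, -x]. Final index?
(2, 3)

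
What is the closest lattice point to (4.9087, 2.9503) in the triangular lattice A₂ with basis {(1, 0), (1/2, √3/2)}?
(5, 3.464)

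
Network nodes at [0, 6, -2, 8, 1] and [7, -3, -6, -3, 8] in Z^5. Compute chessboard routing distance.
11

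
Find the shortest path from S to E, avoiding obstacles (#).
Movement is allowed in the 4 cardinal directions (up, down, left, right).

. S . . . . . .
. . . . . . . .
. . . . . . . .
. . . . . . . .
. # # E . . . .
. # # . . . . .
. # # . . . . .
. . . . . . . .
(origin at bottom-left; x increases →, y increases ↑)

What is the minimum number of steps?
6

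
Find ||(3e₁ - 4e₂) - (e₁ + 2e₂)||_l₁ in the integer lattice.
8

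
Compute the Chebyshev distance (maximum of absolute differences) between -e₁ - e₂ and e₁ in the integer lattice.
2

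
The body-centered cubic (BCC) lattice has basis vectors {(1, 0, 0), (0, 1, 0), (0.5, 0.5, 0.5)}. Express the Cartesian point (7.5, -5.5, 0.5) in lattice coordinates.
7b₁ - 6b₂ + b₃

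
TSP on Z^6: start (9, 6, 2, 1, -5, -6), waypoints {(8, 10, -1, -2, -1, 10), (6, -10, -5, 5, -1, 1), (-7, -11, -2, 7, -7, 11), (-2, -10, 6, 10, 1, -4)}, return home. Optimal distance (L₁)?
196
(one optimal route: (9, 6, 2, 1, -5, -6) → (8, 10, -1, -2, -1, 10) → (6, -10, -5, 5, -1, 1) → (-7, -11, -2, 7, -7, 11) → (-2, -10, 6, 10, 1, -4) → (9, 6, 2, 1, -5, -6))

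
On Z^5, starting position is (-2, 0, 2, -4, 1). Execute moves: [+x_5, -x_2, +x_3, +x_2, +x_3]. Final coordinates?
(-2, 0, 4, -4, 2)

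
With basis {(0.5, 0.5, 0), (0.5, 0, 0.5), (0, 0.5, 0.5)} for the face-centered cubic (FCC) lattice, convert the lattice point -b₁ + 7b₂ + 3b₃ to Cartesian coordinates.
(3, 1, 5)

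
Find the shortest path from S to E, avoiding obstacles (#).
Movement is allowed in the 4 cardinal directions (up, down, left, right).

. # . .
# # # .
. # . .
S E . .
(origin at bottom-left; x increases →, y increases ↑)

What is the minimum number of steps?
1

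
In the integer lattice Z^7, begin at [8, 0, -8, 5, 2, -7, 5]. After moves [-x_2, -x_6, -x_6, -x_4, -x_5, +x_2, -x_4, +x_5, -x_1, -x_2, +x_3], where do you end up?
(7, -1, -7, 3, 2, -9, 5)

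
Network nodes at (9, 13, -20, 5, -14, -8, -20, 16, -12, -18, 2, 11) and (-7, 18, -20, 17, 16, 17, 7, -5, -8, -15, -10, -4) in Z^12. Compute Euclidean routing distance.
59.279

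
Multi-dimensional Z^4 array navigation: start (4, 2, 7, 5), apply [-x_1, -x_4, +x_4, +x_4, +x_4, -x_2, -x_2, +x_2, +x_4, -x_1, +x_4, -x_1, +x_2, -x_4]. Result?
(1, 2, 7, 8)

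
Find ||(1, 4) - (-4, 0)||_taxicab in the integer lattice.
9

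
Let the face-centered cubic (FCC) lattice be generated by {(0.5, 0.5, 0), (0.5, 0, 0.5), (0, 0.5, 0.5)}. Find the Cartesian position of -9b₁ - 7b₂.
(-8, -4.5, -3.5)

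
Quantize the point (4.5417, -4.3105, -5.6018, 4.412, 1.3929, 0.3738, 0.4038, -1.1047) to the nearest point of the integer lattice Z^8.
(5, -4, -6, 4, 1, 0, 0, -1)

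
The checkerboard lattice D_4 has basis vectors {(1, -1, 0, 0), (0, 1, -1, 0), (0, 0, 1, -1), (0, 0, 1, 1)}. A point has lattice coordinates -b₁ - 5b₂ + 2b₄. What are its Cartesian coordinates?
(-1, -4, 7, 2)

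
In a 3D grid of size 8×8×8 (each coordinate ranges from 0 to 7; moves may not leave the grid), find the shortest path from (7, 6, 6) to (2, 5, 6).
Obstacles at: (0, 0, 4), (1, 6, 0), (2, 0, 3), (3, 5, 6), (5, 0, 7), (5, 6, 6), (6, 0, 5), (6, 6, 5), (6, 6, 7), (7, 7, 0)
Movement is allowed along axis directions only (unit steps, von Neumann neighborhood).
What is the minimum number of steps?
8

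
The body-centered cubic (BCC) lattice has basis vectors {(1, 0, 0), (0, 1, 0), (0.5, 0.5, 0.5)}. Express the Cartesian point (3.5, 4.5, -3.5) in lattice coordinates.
7b₁ + 8b₂ - 7b₃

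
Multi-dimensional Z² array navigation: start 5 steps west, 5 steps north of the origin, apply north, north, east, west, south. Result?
(-5, 6)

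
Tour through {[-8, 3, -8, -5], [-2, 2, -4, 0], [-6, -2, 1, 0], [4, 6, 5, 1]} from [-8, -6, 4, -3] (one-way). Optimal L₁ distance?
69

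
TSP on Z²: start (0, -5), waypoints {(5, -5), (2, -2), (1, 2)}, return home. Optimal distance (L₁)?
24
(one optimal route: (0, -5) → (5, -5) → (2, -2) → (1, 2) → (0, -5))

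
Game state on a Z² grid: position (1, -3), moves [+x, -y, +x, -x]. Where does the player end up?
(2, -4)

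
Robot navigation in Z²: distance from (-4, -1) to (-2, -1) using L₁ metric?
2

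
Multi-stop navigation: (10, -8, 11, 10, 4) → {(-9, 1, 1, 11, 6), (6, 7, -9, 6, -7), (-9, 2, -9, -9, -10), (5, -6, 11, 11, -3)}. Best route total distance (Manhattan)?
140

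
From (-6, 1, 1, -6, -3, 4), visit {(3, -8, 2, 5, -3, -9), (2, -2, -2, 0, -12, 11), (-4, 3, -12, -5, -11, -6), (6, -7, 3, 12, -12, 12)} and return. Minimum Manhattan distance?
192
(one optimal route: (-6, 1, 1, -6, -3, 4) → (3, -8, 2, 5, -3, -9) → (6, -7, 3, 12, -12, 12) → (2, -2, -2, 0, -12, 11) → (-4, 3, -12, -5, -11, -6) → (-6, 1, 1, -6, -3, 4))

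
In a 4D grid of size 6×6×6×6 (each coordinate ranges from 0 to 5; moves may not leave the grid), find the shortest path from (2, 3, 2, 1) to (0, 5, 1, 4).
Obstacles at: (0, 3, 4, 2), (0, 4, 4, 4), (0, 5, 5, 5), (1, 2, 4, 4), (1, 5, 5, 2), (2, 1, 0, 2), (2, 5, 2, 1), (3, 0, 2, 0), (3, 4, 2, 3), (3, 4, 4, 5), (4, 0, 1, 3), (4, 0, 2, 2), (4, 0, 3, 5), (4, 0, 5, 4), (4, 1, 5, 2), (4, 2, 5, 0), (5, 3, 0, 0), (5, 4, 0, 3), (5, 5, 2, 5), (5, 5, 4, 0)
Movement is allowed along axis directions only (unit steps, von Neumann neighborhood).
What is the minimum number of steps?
8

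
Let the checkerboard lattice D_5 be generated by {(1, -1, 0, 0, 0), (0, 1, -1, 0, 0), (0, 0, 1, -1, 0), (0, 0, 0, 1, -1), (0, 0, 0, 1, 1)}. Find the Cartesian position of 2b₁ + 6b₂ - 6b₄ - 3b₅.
(2, 4, -6, -9, 3)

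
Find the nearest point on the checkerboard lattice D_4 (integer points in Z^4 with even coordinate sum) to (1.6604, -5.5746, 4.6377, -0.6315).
(2, -6, 5, -1)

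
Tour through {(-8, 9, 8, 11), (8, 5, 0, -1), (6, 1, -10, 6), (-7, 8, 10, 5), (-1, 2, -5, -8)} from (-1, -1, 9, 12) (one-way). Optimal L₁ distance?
113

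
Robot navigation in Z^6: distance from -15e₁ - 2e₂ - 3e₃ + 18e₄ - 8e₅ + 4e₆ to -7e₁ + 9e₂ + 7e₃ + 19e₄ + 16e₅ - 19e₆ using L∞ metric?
24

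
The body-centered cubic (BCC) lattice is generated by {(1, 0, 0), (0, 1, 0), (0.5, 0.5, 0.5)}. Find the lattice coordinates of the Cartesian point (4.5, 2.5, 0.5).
4b₁ + 2b₂ + b₃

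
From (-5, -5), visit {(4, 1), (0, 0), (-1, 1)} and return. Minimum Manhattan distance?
30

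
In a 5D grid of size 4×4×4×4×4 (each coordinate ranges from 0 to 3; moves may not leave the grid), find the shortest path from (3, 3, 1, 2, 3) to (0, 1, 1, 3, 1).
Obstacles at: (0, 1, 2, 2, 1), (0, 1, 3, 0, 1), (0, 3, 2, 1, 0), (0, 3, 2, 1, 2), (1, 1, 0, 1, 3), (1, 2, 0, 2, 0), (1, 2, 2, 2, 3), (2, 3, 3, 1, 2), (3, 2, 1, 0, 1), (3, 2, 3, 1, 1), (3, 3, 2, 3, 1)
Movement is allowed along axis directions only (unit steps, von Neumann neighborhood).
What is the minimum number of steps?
8
(one shortest path: (3, 3, 1, 2, 3) → (2, 3, 1, 2, 3) → (1, 3, 1, 2, 3) → (0, 3, 1, 2, 3) → (0, 2, 1, 2, 3) → (0, 1, 1, 2, 3) → (0, 1, 1, 3, 3) → (0, 1, 1, 3, 2) → (0, 1, 1, 3, 1))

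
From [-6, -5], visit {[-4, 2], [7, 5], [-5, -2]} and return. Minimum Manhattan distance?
46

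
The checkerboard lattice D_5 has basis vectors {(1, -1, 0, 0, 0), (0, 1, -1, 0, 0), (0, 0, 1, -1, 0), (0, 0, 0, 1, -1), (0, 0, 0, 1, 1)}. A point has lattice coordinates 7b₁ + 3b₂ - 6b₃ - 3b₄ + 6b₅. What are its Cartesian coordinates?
(7, -4, -9, 9, 9)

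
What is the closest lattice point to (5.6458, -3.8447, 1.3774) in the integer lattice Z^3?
(6, -4, 1)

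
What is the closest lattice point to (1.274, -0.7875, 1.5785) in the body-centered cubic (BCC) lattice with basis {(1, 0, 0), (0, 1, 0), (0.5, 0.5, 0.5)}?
(1.5, -0.5, 1.5)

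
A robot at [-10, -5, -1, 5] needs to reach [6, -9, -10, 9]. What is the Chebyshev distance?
16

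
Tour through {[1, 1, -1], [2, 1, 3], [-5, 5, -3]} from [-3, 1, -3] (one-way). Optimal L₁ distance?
23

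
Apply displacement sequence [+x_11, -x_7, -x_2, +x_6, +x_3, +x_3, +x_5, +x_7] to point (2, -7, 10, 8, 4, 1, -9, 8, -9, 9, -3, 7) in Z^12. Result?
(2, -8, 12, 8, 5, 2, -9, 8, -9, 9, -2, 7)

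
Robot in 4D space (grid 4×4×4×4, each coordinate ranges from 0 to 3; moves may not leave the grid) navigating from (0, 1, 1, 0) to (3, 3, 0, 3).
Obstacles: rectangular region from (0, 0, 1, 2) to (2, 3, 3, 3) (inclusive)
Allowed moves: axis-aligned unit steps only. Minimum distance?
9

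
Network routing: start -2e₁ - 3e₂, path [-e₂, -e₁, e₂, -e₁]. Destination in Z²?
(-4, -3)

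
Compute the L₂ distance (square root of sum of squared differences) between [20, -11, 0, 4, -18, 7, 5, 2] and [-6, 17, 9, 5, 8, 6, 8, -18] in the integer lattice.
51.264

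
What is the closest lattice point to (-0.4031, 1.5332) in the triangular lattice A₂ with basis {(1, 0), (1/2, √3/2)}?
(0, 1.732)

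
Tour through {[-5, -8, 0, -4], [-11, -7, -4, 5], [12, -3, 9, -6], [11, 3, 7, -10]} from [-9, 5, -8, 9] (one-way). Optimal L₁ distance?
88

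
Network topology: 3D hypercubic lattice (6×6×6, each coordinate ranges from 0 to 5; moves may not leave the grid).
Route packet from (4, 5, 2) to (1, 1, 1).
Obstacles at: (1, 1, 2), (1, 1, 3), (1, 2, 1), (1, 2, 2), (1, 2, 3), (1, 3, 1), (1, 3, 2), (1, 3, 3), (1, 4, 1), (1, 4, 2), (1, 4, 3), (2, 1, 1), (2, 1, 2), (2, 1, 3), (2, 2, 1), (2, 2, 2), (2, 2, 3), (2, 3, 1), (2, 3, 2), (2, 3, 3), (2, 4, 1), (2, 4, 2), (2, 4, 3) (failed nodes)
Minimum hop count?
10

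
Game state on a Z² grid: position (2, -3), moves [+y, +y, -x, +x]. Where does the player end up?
(2, -1)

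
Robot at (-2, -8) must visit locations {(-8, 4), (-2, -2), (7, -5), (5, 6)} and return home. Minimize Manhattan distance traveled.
58
(one optimal route: (-2, -8) → (-2, -2) → (-8, 4) → (5, 6) → (7, -5) → (-2, -8))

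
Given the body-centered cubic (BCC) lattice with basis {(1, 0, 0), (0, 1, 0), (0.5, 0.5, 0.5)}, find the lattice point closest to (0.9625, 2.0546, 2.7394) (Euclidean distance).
(1, 2, 3)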